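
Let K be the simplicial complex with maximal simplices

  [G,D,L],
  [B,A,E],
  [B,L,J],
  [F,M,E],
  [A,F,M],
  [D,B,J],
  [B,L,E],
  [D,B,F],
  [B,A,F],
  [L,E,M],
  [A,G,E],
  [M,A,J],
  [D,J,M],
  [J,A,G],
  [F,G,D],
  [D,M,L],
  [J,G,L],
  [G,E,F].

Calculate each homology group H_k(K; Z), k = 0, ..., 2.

H_0 ≅ Z,  H_1 ≅ Z ⊕ Z/2,  H_2 = 0.

Take the total order A < B < D < E < F < G < J < L < M on the vertex set. Then K (dimension 2) consists of the simplices:

  0-simplices (9): A, B, D, E, F, G, J, L, M
  1-simplices (27): AB, AE, AF, AG, AJ, AM, BD, BE, BF, BJ, BL, DF, DG, DJ, DL, DM, EF, EG, EL, EM, FG, FM, GJ, GL, JL, JM, LM
  2-simplices (18): ABE, ABF, AEG, AFM, AGJ, AJM, BDF, BDJ, BEL, BJL, DFG, DGL, DJM, DLM, EFG, EFM, ELM, GJL

so the chain groups are C_0 ≅ Z^9, C_1 ≅ Z^27, C_2 ≅ Z^18.

∂_1: C_1 → C_0 is given by ∂[p,q] = [q] − [p]. For instance
  ∂GJ = J − G.
As a 9×27 matrix over Z this has rank 8, with invariant factors (1,1,1,1,1,1,1,1).

Boundary ∂_2: C_2 → C_1 acts by ∂[p,q,r] = [q,r] − [p,r] + [p,q]. For instance
  ∂BEL = EL − BL + BE,
  ∂ABF = BF − AF + AB.
This gives a 27×18 integer matrix of rank 18; reducing to Smith normal form yields diagonal entries (1,1,1,1,1,1,1,1,1,1,1,1,1,1,1,1,1,2).

Computing H_k = (kernel of ∂_k) / (image of ∂_{k+1}):

  H_0: rank C_0 − rank ∂_1 = 9 − 8 = 1, and the invariant factors of ∂_1 are all 1, so H_0 = Z.
  H_1: rank ker ∂_1 − rank ∂_2 = (27 − 8) − 18 = 1, and ∂_2 has invariant factor 2 > 1, so H_1 = Z ⊕ Z/2.
  H_2: rank ker ∂_2 − rank ∂_3 = (18 − 18) − 0 = 0, and there is no ∂_3, so H_2 = 0.

As a check, the Euler characteristic is 9 − 27 + 18 = 0, which agrees with 1 − 1 + 0 = 0.
(K is a triangulation of the Klein bottle.)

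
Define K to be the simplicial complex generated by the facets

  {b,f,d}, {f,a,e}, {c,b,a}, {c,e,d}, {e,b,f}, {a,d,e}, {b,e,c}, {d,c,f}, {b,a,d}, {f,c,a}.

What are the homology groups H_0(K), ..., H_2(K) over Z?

H_0 ≅ Z,  H_1 ≅ Z/2,  H_2 = 0.

Order the vertices as a < b < c < d < e < f. Listing each simplex with vertices in this order, K has dimension 2 with simplices:

  0-simplices (6): a, b, c, d, e, f
  1-simplices (15): ab, ac, ad, ae, af, bc, bd, be, bf, cd, ce, cf, de, df, ef
  2-simplices (10): abc, abd, acf, ade, aef, bce, bdf, bef, cde, cdf

giving chain groups C_0 ≅ Z^6, C_1 ≅ Z^15, C_2 ≅ Z^10.

Boundary ∂_1: C_1 → C_0 sends each edge [p,q] (with p < q) to q − p.
The resulting 6×15 matrix has rank 5, and its Smith normal form has invariant factors (1,1,1,1,1).

The boundary map ∂_2: C_2 → C_1 acts by ∂[p,q,r] = [q,r] − [p,r] + [p,q]. For instance
  ∂acf = cf − af + ac,
  ∂abc = bc − ac + ab.
As a 15×10 matrix over Z this has rank 10, with invariant factors (1,1,1,1,1,1,1,1,1,2).

Reading off H_k = ker ∂_k / im ∂_{k+1}:

  H_0: rank C_0 − rank ∂_1 = 6 − 5 = 1, and the invariant factors of ∂_1 are all 1, so H_0 ≅ Z.
  H_1: rank ker ∂_1 − rank ∂_2 = (15 − 5) − 10 = 0, and ∂_2 has invariant factor 2 > 1, so H_1 ≅ Z/2.
  H_2: rank ker ∂_2 − rank ∂_3 = (10 − 10) − 0 = 0, and there is no ∂_3, so H_2 ≅ 0.

(K is a triangulation of the real projective plane RP^2.)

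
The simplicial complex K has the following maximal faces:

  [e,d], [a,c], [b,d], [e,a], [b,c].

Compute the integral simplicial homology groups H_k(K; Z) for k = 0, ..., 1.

H_0 = Z,  H_1 = Z.

Take the total order a < b < c < d < e on the vertex set. Then K (dimension 1) consists of the simplices:

  0-simplices (5): a, b, c, d, e
  1-simplices (5): ac, ae, bc, bd, de

Hence C_0 ≅ Z^5, C_1 ≅ Z^5.

Boundary ∂_1: C_1 → C_0 is given by ∂[p,q] = [q] − [p]. For instance
  ∂ae = e − a.
The resulting 5×5 matrix has rank 4, and its Smith normal form has invariant factors (1,1,1,1).

Computing H_k = (kernel of ∂_k) / (image of ∂_{k+1}):

  H_0: rank C_0 − rank ∂_1 = 5 − 4 = 1, and the invariant factors of ∂_1 are all 1, so H_0 = Z.
  H_1: rank ker ∂_1 − rank ∂_2 = (5 − 4) − 0 = 1, and there is no ∂_2, so H_1 = Z.

As a check, the Euler characteristic is 5 − 5 = 0, which agrees with 1 − 1 = 0.
(K is a triangulation of the circle S^1.)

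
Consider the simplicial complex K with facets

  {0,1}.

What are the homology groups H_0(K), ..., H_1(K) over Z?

We work with the vertex ordering 0 < 1. The simplices of K, each written with vertices in increasing order, are:

  0-simplices (2): [0], [1]
  1-simplices (1): [0,1]

giving chain groups C_0 ≅ Z^2, C_1 ≅ Z^1.

Boundary ∂_1: C_1 → C_0 is given by ∂[p,q] = [q] − [p].
The 2×1 boundary matrix has rank 1 and Smith normal form diag(1).

Computing H_k = (kernel of ∂_k) / (image of ∂_{k+1}):

  H_0: rank C_0 − rank ∂_1 = 2 − 1 = 1, and the invariant factors of ∂_1 are all 1, so H_0 = Z.
  H_1: rank ker ∂_1 − rank ∂_2 = (1 − 1) − 0 = 0, and there is no ∂_2, so H_1 = 0.

As a check, the Euler characteristic is 2 − 1 = 1, which agrees with 1 − 0 = 1.

H_0 = Z,  H_1 = 0.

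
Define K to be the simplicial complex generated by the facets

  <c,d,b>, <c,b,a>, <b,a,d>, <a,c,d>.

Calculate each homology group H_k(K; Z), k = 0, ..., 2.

Take the total order a < b < c < d on the vertex set. Then K (dimension 2) consists of the simplices:

  0-simplices (4): a, b, c, d
  1-simplices (6): ab, ac, ad, bc, bd, cd
  2-simplices (4): abc, abd, acd, bcd

giving chain groups C_0 ≅ Z^4, C_1 ≅ Z^6, C_2 ≅ Z^4.

The boundary map ∂_1: C_1 → C_0 is given by ∂[p,q] = [q] − [p].
The resulting 4×6 matrix has rank 3, and its Smith normal form has invariant factors (1,1,1).

The boundary map ∂_2: C_2 → C_1 acts by ∂[p,q,r] = [q,r] − [p,r] + [p,q]. For instance
  ∂abc = bc − ac + ab,
  ∂acd = cd − ad + ac.
The 6×4 boundary matrix has rank 3 and Smith normal form diag(1,1,1).

Now H_k = ker ∂_k / im ∂_{k+1}, so:

  H_0: rank C_0 − rank ∂_1 = 4 − 3 = 1, and the invariant factors of ∂_1 are all 1, so H_0 ≅ Z.
  H_1: rank ker ∂_1 − rank ∂_2 = (6 − 3) − 3 = 0, and the invariant factors of ∂_2 are all 1, so H_1 ≅ 0.
  H_2: rank ker ∂_2 − rank ∂_3 = (4 − 3) − 0 = 1, and there is no ∂_3, so H_2 ≅ Z.

As a check, the Euler characteristic is 4 − 6 + 4 = 2, which agrees with 1 − 0 + 1 = 2.

H_0 = Z,  H_1 = 0,  H_2 = Z.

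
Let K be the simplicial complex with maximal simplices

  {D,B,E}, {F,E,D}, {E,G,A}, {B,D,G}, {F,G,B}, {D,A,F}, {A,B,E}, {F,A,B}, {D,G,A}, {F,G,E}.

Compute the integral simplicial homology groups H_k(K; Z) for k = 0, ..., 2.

We work with the vertex ordering A < B < D < E < F < G. The simplices of K, each written with vertices in increasing order, are:

  0-simplices (6): A, B, D, E, F, G
  1-simplices (15): AB, AD, AE, AF, AG, BD, BE, BF, BG, DE, DF, DG, EF, EG, FG
  2-simplices (10): ABE, ABF, ADF, ADG, AEG, BDE, BDG, BFG, DEF, EFG

so the chain groups are C_0 ≅ Z^6, C_1 ≅ Z^15, C_2 ≅ Z^10.

The boundary map ∂_1: C_1 → C_0 is given by ∂[p,q] = [q] − [p].
As a 6×15 matrix over Z this has rank 5, with invariant factors (1,1,1,1,1).

Boundary ∂_2: C_2 → C_1 sends each 2-simplex [p,q,r] to [q,r] − [p,r] + [p,q]. For instance
  ∂AEG = EG − AG + AE,
  ∂ABE = BE − AE + AB.
The resulting 15×10 matrix has rank 10, and its Smith normal form has invariant factors (1,1,1,1,1,1,1,1,1,2).

Computing H_k = (kernel of ∂_k) / (image of ∂_{k+1}):

  H_0: rank C_0 − rank ∂_1 = 6 − 5 = 1, and the invariant factors of ∂_1 are all 1, so H_0 ≅ Z.
  H_1: rank ker ∂_1 − rank ∂_2 = (15 − 5) − 10 = 0, and ∂_2 has invariant factor 2 > 1, so H_1 ≅ Z/2.
  H_2: rank ker ∂_2 − rank ∂_3 = (10 − 10) − 0 = 0, and there is no ∂_3, so H_2 ≅ 0.

As a check, the Euler characteristic is 6 − 15 + 10 = 1, which agrees with 1 − 0 + 0 = 1.
(K is a triangulation of the real projective plane RP^2.)

H_0 ≅ Z,  H_1 ≅ Z/2,  H_2 = 0.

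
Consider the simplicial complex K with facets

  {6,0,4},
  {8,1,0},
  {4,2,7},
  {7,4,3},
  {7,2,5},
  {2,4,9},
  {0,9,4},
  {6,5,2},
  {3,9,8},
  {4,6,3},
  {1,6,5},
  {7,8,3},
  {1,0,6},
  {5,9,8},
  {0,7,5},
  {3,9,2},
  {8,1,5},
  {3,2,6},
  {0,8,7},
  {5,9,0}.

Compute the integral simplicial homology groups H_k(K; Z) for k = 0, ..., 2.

We work with the vertex ordering 0 < 1 < 2 < 3 < 4 < 5 < 6 < 7 < 8 < 9. The simplices of K, each written with vertices in increasing order, are:

  0-simplices (10): [0], [1], [2], [3], [4], [5], [6], [7], [8], [9]
  1-simplices (30): (30 of them)
  2-simplices (20): (20 of them)

Hence C_0 ≅ Z^10, C_1 ≅ Z^30, C_2 ≅ Z^20.

∂_1: C_1 → C_0 is given by ∂[p,q] = [q] − [p]. For instance
  ∂[5,6] = [6] − [5].
The 10×30 boundary matrix has rank 9 and Smith normal form diag(1,1,1,1,1,1,1,1,1).

Boundary ∂_2: C_2 → C_1 maps a triangle to the signed sum of its edges. For instance
  ∂[0,1,6] = [1,6] − [0,6] + [0,1],
  ∂[0,5,9] = [5,9] − [0,9] + [0,5].
This gives a 30×20 integer matrix of rank 20; reducing to Smith normal form yields diagonal entries (1,1,1,1,1,1,1,1,1,1,1,1,1,1,1,1,1,1,1,2).

Now H_k = ker ∂_k / im ∂_{k+1}, so:

  H_0: rank C_0 − rank ∂_1 = 10 − 9 = 1, and the invariant factors of ∂_1 are all 1, so H_0 ≅ Z.
  H_1: rank ker ∂_1 − rank ∂_2 = (30 − 9) − 20 = 1, and ∂_2 has invariant factor 2 > 1, so H_1 ≅ Z ⊕ Z/2.
  H_2: rank ker ∂_2 − rank ∂_3 = (20 − 20) − 0 = 0, and there is no ∂_3, so H_2 ≅ 0.

(K is a triangulation of the Klein bottle.)

H_0 = Z,  H_1 = Z ⊕ Z/2,  H_2 = 0.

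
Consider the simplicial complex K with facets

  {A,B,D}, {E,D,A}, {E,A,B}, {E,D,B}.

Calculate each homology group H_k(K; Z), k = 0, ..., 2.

H_0 ≅ Z,  H_1 = 0,  H_2 ≅ Z.

Take the total order A < B < D < E on the vertex set. Then K (dimension 2) consists of the simplices:

  0-simplices (4): A, B, D, E
  1-simplices (6): AB, AD, AE, BD, BE, DE
  2-simplices (4): ABD, ABE, ADE, BDE

Hence C_0 ≅ Z^4, C_1 ≅ Z^6, C_2 ≅ Z^4.

The boundary map ∂_1: C_1 → C_0 maps an edge to its endpoints' difference, ∂[p,q] = q − p. For instance
  ∂AB = B − A.
The 4×6 boundary matrix has rank 3 and Smith normal form diag(1,1,1).

The boundary map ∂_2: C_2 → C_1 acts by ∂[p,q,r] = [q,r] − [p,r] + [p,q]. For instance
  ∂ABE = BE − AE + AB,
  ∂ADE = DE − AE + AD.
The 6×4 boundary matrix has rank 3 and Smith normal form diag(1,1,1).

Now H_k = ker ∂_k / im ∂_{k+1}, so:

  H_0: rank C_0 − rank ∂_1 = 4 − 3 = 1, and the invariant factors of ∂_1 are all 1, so H_0 ≅ Z.
  H_1: rank ker ∂_1 − rank ∂_2 = (6 − 3) − 3 = 0, and the invariant factors of ∂_2 are all 1, so H_1 ≅ 0.
  H_2: rank ker ∂_2 − rank ∂_3 = (4 − 3) − 0 = 1, and there is no ∂_3, so H_2 ≅ Z.

As a check, the Euler characteristic is 4 − 6 + 4 = 2, which agrees with 1 − 0 + 1 = 2.
(K is a triangulation of the 2-sphere S^2.)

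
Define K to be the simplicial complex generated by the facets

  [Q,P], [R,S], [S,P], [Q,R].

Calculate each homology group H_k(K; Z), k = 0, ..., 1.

H_0 ≅ Z,  H_1 ≅ Z.

Order the vertices as P < Q < R < S. Listing each simplex with vertices in this order, K has dimension 1 with simplices:

  0-simplices (4): P, Q, R, S
  1-simplices (4): PQ, PS, QR, RS

so the chain groups are C_0 ≅ Z^4, C_1 ≅ Z^4.

The boundary map ∂_1: C_1 → C_0 sends each edge [p,q] (with p < q) to q − p. For instance
  ∂RS = S − R.
As a 4×4 matrix over Z this has rank 3, with invariant factors (1,1,1).

Computing H_k = (kernel of ∂_k) / (image of ∂_{k+1}):

  H_0: rank C_0 − rank ∂_1 = 4 − 3 = 1, and the invariant factors of ∂_1 are all 1, so H_0 ≅ Z.
  H_1: rank ker ∂_1 − rank ∂_2 = (4 − 3) − 0 = 1, and there is no ∂_2, so H_1 ≅ Z.

As a check, the Euler characteristic is 4 − 4 = 0, which agrees with 1 − 1 = 0.
(K is a triangulation of the circle S^1.)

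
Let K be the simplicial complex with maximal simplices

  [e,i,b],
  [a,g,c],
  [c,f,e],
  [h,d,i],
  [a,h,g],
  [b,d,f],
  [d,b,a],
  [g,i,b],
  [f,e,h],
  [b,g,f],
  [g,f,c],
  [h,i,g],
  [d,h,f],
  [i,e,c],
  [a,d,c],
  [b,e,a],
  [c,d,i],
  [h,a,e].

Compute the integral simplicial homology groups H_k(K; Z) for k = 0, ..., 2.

Fix the vertex order a < b < c < d < e < f < g < h < i and write every simplex with vertices in increasing order. Then dim K = 2 and the simplices of K are:

  0-simplices (9): a, b, c, d, e, f, g, h, i
  1-simplices (27): ab, ac, ad, ae, ag, ah, bd, be, bf, bg, bi, cd, ce, cf, cg, ci, df, dh, di, ef, eh, ei, fg, fh, gh, gi, hi
  2-simplices (18): abd, abe, acd, acg, aeh, agh, bdf, bei, bfg, bgi, cdi, cef, cei, cfg, dfh, dhi, efh, ghi

so the chain groups are C_0 ≅ Z^9, C_1 ≅ Z^27, C_2 ≅ Z^18.

Boundary ∂_1: C_1 → C_0 maps an edge to its endpoints' difference, ∂[p,q] = q − p.
As a 9×27 matrix over Z this has rank 8, with invariant factors (1,1,1,1,1,1,1,1).

Boundary ∂_2: C_2 → C_1 acts by ∂[p,q,r] = [q,r] − [p,r] + [p,q]. For instance
  ∂acg = cg − ag + ac,
  ∂cdi = di − ci + cd.
The resulting 27×18 matrix has rank 17, and its Smith normal form has invariant factors (1,1,1,1,1,1,1,1,1,1,1,1,1,1,1,1,1).

Reading off H_k = ker ∂_k / im ∂_{k+1}:

  H_0: rank C_0 − rank ∂_1 = 9 − 8 = 1, and the invariant factors of ∂_1 are all 1, so H_0 ≅ Z.
  H_1: rank ker ∂_1 − rank ∂_2 = (27 − 8) − 17 = 2, and the invariant factors of ∂_2 are all 1, so H_1 ≅ Z^2.
  H_2: rank ker ∂_2 − rank ∂_3 = (18 − 17) − 0 = 1, and there is no ∂_3, so H_2 ≅ Z.

As a check, the Euler characteristic is 9 − 27 + 18 = 0, which agrees with 1 − 2 + 1 = 0.

H_0 ≅ Z,  H_1 ≅ Z^2,  H_2 ≅ Z.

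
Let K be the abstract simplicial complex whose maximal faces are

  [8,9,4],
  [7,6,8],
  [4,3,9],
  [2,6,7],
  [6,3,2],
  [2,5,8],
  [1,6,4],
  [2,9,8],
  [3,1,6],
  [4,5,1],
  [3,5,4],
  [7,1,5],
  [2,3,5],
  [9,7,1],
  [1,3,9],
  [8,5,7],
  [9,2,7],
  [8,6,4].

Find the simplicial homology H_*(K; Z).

H_0 ≅ Z,  H_1 ≅ Z ⊕ Z/2,  H_2 = 0.

Take the total order 1 < 2 < 3 < 4 < 5 < 6 < 7 < 8 < 9 on the vertex set. Then K (dimension 2) consists of the simplices:

  0-simplices (9): [1], [2], [3], [4], [5], [6], [7], [8], [9]
  1-simplices (27): (27 of them)
  2-simplices (18): [1,3,6], [1,3,9], [1,4,5], [1,4,6], [1,5,7], [1,7,9], [2,3,5], [2,3,6], [2,5,8], [2,6,7], [2,7,9], [2,8,9], [3,4,5], [3,4,9], [4,6,8], [4,8,9], [5,7,8], [6,7,8]

giving chain groups C_0 ≅ Z^9, C_1 ≅ Z^27, C_2 ≅ Z^18.

∂_1: C_1 → C_0 is given by ∂[p,q] = [q] − [p]. For instance
  ∂[7,9] = [9] − [7].
The resulting 9×27 matrix has rank 8, and its Smith normal form has invariant factors (1,1,1,1,1,1,1,1).

Boundary ∂_2: C_2 → C_1 maps a triangle to the signed sum of its edges. For instance
  ∂[2,3,5] = [3,5] − [2,5] + [2,3],
  ∂[1,5,7] = [5,7] − [1,7] + [1,5].
As a 27×18 matrix over Z this has rank 18, with invariant factors (1,1,1,1,1,1,1,1,1,1,1,1,1,1,1,1,1,2).

Computing H_k = (kernel of ∂_k) / (image of ∂_{k+1}):

  H_0: rank C_0 − rank ∂_1 = 9 − 8 = 1, and the invariant factors of ∂_1 are all 1, so H_0 = Z.
  H_1: rank ker ∂_1 − rank ∂_2 = (27 − 8) − 18 = 1, and ∂_2 has invariant factor 2 > 1, so H_1 = Z ⊕ Z/2.
  H_2: rank ker ∂_2 − rank ∂_3 = (18 − 18) − 0 = 0, and there is no ∂_3, so H_2 = 0.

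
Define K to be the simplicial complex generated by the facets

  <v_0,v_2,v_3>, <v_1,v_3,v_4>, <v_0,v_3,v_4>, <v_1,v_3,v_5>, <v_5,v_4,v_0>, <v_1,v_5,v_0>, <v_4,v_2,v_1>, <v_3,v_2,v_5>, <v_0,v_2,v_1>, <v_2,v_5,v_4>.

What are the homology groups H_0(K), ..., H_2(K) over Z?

H_0 ≅ Z,  H_1 ≅ Z/2,  H_2 = 0.

Fix the vertex order v_0 < v_1 < v_2 < v_3 < v_4 < v_5 and write every simplex with vertices in increasing order. Then dim K = 2 and the simplices of K are:

  0-simplices (6): [v_0], [v_1], [v_2], [v_3], [v_4], [v_5]
  1-simplices (15): (15 of them)
  2-simplices (10): [v_0,v_1,v_2], [v_0,v_1,v_5], [v_0,v_2,v_3], [v_0,v_3,v_4], [v_0,v_4,v_5], [v_1,v_2,v_4], [v_1,v_3,v_4], [v_1,v_3,v_5], [v_2,v_3,v_5], [v_2,v_4,v_5]

so the chain groups are C_0 ≅ Z^6, C_1 ≅ Z^15, C_2 ≅ Z^10.

The boundary map ∂_1: C_1 → C_0 sends each edge [p,q] (with p < q) to q − p. For instance
  ∂[v_3,v_5] = [v_5] − [v_3].
As a 6×15 matrix over Z this has rank 5, with invariant factors (1,1,1,1,1).

∂_2: C_2 → C_1 sends each 2-simplex [p,q,r] to [q,r] − [p,r] + [p,q]. For instance
  ∂[v_0,v_4,v_5] = [v_4,v_5] − [v_0,v_5] + [v_0,v_4],
  ∂[v_0,v_3,v_4] = [v_3,v_4] − [v_0,v_4] + [v_0,v_3].
The 15×10 boundary matrix has rank 10 and Smith normal form diag(1,1,1,1,1,1,1,1,1,2).

Reading off H_k = ker ∂_k / im ∂_{k+1}:

  H_0: rank C_0 − rank ∂_1 = 6 − 5 = 1, and the invariant factors of ∂_1 are all 1, so H_0 ≅ Z.
  H_1: rank ker ∂_1 − rank ∂_2 = (15 − 5) − 10 = 0, and ∂_2 has invariant factor 2 > 1, so H_1 ≅ Z/2.
  H_2: rank ker ∂_2 − rank ∂_3 = (10 − 10) − 0 = 0, and there is no ∂_3, so H_2 ≅ 0.

As a check, the Euler characteristic is 6 − 15 + 10 = 1, which agrees with 1 − 0 + 0 = 1.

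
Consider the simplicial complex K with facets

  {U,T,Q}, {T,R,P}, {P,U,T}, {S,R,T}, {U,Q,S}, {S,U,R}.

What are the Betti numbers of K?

K has 6 vertices, 12 edges, 6 triangles.
rank ∂_0 = 0, rank ∂_1 = 5 ⇒ b_0 = 6 − 0 − 5 = 1; all invariant factors of ∂_1 are 1 so no torsion. So H_0 = Z.
rank ∂_1 = 5, rank ∂_2 = 6 ⇒ b_1 = 12 − 5 − 6 = 1; all invariant factors of ∂_2 are 1 so no torsion. So H_1 = Z.
rank ∂_2 = 6, rank ∂_3 = 0 ⇒ b_2 = 6 − 6 − 0 = 0. So H_2 = 0.

b_0 = 1, b_1 = 1, b_2 = 0.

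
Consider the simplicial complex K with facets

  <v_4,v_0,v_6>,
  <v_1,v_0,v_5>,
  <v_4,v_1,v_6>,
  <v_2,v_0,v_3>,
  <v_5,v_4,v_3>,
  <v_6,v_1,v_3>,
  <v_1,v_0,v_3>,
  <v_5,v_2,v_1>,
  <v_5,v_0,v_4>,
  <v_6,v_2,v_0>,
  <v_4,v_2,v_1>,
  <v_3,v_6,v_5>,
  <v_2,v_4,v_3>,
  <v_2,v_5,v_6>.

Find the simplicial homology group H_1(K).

Order the vertices as v_0 < v_1 < v_2 < v_3 < v_4 < v_5 < v_6. Listing each simplex with vertices in this order, K has dimension 2 with simplices:

  0-simplices (7): [v_0], [v_1], [v_2], [v_3], [v_4], [v_5], [v_6]
  1-simplices (21): (21 of them)
  2-simplices (14): (14 of them)

so the chain groups are C_0 ≅ Z^7, C_1 ≅ Z^21, C_2 ≅ Z^14.

Boundary ∂_1: C_1 → C_0 maps an edge to its endpoints' difference, ∂[p,q] = q − p.
The resulting 7×21 matrix has rank 6, and its Smith normal form has invariant factors (1,1,1,1,1,1).

Boundary ∂_2: C_2 → C_1 maps a triangle to the signed sum of its edges. For instance
  ∂[v_0,v_2,v_6] = [v_2,v_6] − [v_0,v_6] + [v_0,v_2],
  ∂[v_0,v_4,v_5] = [v_4,v_5] − [v_0,v_5] + [v_0,v_4].
This gives a 21×14 integer matrix of rank 13; reducing to Smith normal form yields diagonal entries (1,1,1,1,1,1,1,1,1,1,1,1,1).

Now H_k = ker ∂_k / im ∂_{k+1}, so:

  H_1: rank ker ∂_1 − rank ∂_2 = (21 − 6) − 13 = 2, and the invariant factors of ∂_2 are all 1, so H_1 = Z^2.

H_1 = Z^2.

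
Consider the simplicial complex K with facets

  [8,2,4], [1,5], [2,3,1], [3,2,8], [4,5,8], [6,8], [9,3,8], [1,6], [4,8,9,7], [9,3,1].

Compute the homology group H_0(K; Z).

H_0 = Z.

We work with the vertex ordering 1 < 2 < 3 < 4 < 5 < 6 < 7 < 8 < 9. The simplices of K, each written with vertices in increasing order, are:

  0-simplices (9): [1], [2], [3], [4], [5], [6], [7], [8], [9]
  1-simplices (19): [1,2], [1,3], [1,5], [1,6], [1,9], [2,3], [2,4], [2,8], [3,8], [3,9], [4,5], [4,7], [4,8], [4,9], [5,8], [6,8], [7,8], [7,9], [8,9]
  2-simplices (10): [1,2,3], [1,3,9], [2,3,8], [2,4,8], [3,8,9], [4,5,8], [4,7,8], [4,7,9], [4,8,9], [7,8,9]
  3-simplices (1): [4,7,8,9]

so the chain groups are C_0 ≅ Z^9, C_1 ≅ Z^19, C_2 ≅ Z^10, C_3 ≅ Z^1.

Boundary ∂_1: C_1 → C_0 maps an edge to its endpoints' difference, ∂[p,q] = q − p.
As a 9×19 matrix over Z this has rank 8, with invariant factors (1,1,1,1,1,1,1,1).

The boundary map ∂_2: C_2 → C_1 acts by ∂[p,q,r] = [q,r] − [p,r] + [p,q]. For instance
  ∂[4,5,8] = [5,8] − [4,8] + [4,5],
  ∂[1,2,3] = [2,3] − [1,3] + [1,2].
This gives a 19×10 integer matrix of rank 9; reducing to Smith normal form yields diagonal entries (1,1,1,1,1,1,1,1,1).

∂_3: C_3 → C_2 sends each 3-simplex σ to the alternating sum Σ_i (−1)^i (σ with its i-th vertex removed). For instance
  ∂[4,7,8,9] = [7,8,9] − [4,8,9] + [4,7,9] − [4,7,8].
This gives a 10×1 integer matrix of rank 1; reducing to Smith normal form yields diagonal entries (1).

Computing H_k = (kernel of ∂_k) / (image of ∂_{k+1}):

  H_0: rank C_0 − rank ∂_1 = 9 − 8 = 1, and the invariant factors of ∂_1 are all 1, so H_0 = Z.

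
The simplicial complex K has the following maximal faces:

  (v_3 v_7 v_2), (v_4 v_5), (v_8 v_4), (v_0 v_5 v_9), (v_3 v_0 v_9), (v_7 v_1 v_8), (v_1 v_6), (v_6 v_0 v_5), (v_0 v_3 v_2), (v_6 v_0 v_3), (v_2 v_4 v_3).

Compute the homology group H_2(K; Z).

H_2 = 0.

K has 10 vertices, 20 edges, 8 triangles.
rank ∂_2 = 8, rank ∂_3 = 0 ⇒ b_2 = 8 − 8 − 0 = 0. So H_2 = 0.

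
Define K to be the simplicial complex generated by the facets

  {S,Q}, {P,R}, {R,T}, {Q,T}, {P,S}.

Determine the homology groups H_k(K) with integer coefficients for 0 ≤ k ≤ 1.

K has 5 vertices, 5 edges.
rank ∂_0 = 0, rank ∂_1 = 4 ⇒ b_0 = 5 − 0 − 4 = 1; all invariant factors of ∂_1 are 1 so no torsion. So H_0 = Z.
rank ∂_1 = 4, rank ∂_2 = 0 ⇒ b_1 = 5 − 4 − 0 = 1. So H_1 = Z.

H_0 = Z,  H_1 = Z.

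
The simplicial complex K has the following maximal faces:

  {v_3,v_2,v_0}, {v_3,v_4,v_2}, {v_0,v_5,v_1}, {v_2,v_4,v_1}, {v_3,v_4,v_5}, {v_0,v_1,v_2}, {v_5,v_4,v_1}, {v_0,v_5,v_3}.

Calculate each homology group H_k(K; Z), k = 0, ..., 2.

H_0 = Z,  H_1 = 0,  H_2 = Z.

Take the total order v_0 < v_1 < v_2 < v_3 < v_4 < v_5 on the vertex set. Then K (dimension 2) consists of the simplices:

  0-simplices (6): [v_0], [v_1], [v_2], [v_3], [v_4], [v_5]
  1-simplices (12): [v_0,v_1], [v_0,v_2], [v_0,v_3], [v_0,v_5], [v_1,v_2], [v_1,v_4], [v_1,v_5], [v_2,v_3], [v_2,v_4], [v_3,v_4], [v_3,v_5], [v_4,v_5]
  2-simplices (8): [v_0,v_1,v_2], [v_0,v_1,v_5], [v_0,v_2,v_3], [v_0,v_3,v_5], [v_1,v_2,v_4], [v_1,v_4,v_5], [v_2,v_3,v_4], [v_3,v_4,v_5]

so the chain groups are C_0 ≅ Z^6, C_1 ≅ Z^12, C_2 ≅ Z^8.

The boundary map ∂_1: C_1 → C_0 sends each edge [p,q] (with p < q) to q − p. For instance
  ∂[v_2,v_4] = [v_4] − [v_2].
As a 6×12 matrix over Z this has rank 5, with invariant factors (1,1,1,1,1).

Boundary ∂_2: C_2 → C_1 sends each 2-simplex [p,q,r] to [q,r] − [p,r] + [p,q]. For instance
  ∂[v_0,v_1,v_2] = [v_1,v_2] − [v_0,v_2] + [v_0,v_1],
  ∂[v_0,v_2,v_3] = [v_2,v_3] − [v_0,v_3] + [v_0,v_2].
As a 12×8 matrix over Z this has rank 7, with invariant factors (1,1,1,1,1,1,1).

From H_k ≅ ker(∂_k) / im(∂_{k+1}) we obtain:

  H_0: rank C_0 − rank ∂_1 = 6 − 5 = 1, and the invariant factors of ∂_1 are all 1, so H_0 = Z.
  H_1: rank ker ∂_1 − rank ∂_2 = (12 − 5) − 7 = 0, and the invariant factors of ∂_2 are all 1, so H_1 = 0.
  H_2: rank ker ∂_2 − rank ∂_3 = (8 − 7) − 0 = 1, and there is no ∂_3, so H_2 = Z.

As a check, the Euler characteristic is 6 − 12 + 8 = 2, which agrees with 1 − 0 + 1 = 2.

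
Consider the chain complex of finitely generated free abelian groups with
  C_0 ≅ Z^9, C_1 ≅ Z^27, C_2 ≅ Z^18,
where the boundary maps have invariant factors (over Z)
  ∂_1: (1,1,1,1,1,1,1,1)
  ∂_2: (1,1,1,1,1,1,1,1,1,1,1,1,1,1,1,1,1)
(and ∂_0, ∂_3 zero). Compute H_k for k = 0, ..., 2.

H_0 ≅ Z,  H_1 ≅ Z^2,  H_2 ≅ Z.

H_0: b_0 = 9 − 0 − 8 = 1; torsion from ∂_1 factors > 1: none. So H_0 ≅ Z.
H_1: b_1 = 27 − 8 − 17 = 2; torsion from ∂_2 factors > 1: none. So H_1 ≅ Z^2.
H_2: b_2 = 18 − 17 − 0 = 1; torsion from ∂_3 factors > 1: none. So H_2 ≅ Z.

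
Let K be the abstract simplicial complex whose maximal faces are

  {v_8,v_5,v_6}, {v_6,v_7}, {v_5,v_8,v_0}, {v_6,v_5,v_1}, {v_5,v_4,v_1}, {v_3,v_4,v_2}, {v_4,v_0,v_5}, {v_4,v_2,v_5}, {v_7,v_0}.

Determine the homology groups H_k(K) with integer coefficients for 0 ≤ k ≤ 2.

H_0 ≅ Z,  H_1 ≅ Z,  H_2 = 0.

Order the vertices as v_0 < v_1 < v_2 < v_3 < v_4 < v_5 < v_6 < v_7 < v_8. Listing each simplex with vertices in this order, K has dimension 2 with simplices:

  0-simplices (9): [v_0], [v_1], [v_2], [v_3], [v_4], [v_5], [v_6], [v_7], [v_8]
  1-simplices (16): (16 of them)
  2-simplices (7): [v_0,v_4,v_5], [v_0,v_5,v_8], [v_1,v_4,v_5], [v_1,v_5,v_6], [v_2,v_3,v_4], [v_2,v_4,v_5], [v_5,v_6,v_8]

so the chain groups are C_0 ≅ Z^9, C_1 ≅ Z^16, C_2 ≅ Z^7.

∂_1: C_1 → C_0 is given by ∂[p,q] = [q] − [p]. For instance
  ∂[v_5,v_8] = [v_8] − [v_5].
This gives a 9×16 integer matrix of rank 8; reducing to Smith normal form yields diagonal entries (1,1,1,1,1,1,1,1).

∂_2: C_2 → C_1 maps a triangle to the signed sum of its edges. For instance
  ∂[v_2,v_4,v_5] = [v_4,v_5] − [v_2,v_5] + [v_2,v_4],
  ∂[v_2,v_3,v_4] = [v_3,v_4] − [v_2,v_4] + [v_2,v_3].
As a 16×7 matrix over Z this has rank 7, with invariant factors (1,1,1,1,1,1,1).

Computing H_k = (kernel of ∂_k) / (image of ∂_{k+1}):

  H_0: rank C_0 − rank ∂_1 = 9 − 8 = 1, and the invariant factors of ∂_1 are all 1, so H_0 = Z.
  H_1: rank ker ∂_1 − rank ∂_2 = (16 − 8) − 7 = 1, and the invariant factors of ∂_2 are all 1, so H_1 = Z.
  H_2: rank ker ∂_2 − rank ∂_3 = (7 − 7) − 0 = 0, and there is no ∂_3, so H_2 = 0.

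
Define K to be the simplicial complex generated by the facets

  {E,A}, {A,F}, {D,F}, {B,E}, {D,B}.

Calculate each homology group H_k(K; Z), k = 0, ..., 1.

Order the vertices as A < B < D < E < F. Listing each simplex with vertices in this order, K has dimension 1 with simplices:

  0-simplices (5): A, B, D, E, F
  1-simplices (5): AE, AF, BD, BE, DF

so the chain groups are C_0 ≅ Z^5, C_1 ≅ Z^5.

∂_1: C_1 → C_0 sends each edge [p,q] (with p < q) to q − p. For instance
  ∂BE = E − B.
As a 5×5 matrix over Z this has rank 4, with invariant factors (1,1,1,1).

Computing H_k = (kernel of ∂_k) / (image of ∂_{k+1}):

  H_0: rank C_0 − rank ∂_1 = 5 − 4 = 1, and the invariant factors of ∂_1 are all 1, so H_0 = Z.
  H_1: rank ker ∂_1 − rank ∂_2 = (5 − 4) − 0 = 1, and there is no ∂_2, so H_1 = Z.

H_0 = Z,  H_1 = Z.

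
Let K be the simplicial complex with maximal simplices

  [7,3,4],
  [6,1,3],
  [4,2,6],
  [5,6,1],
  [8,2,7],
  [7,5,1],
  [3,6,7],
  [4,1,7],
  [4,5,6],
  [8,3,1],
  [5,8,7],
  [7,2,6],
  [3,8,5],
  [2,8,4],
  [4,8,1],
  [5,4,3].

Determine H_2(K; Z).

H_2 = Z.

Order the vertices as 1 < 2 < 3 < 4 < 5 < 6 < 7 < 8. Listing each simplex with vertices in this order, K has dimension 2 with simplices:

  0-simplices (8): [1], [2], [3], [4], [5], [6], [7], [8]
  1-simplices (24): (24 of them)
  2-simplices (16): [1,3,6], [1,3,8], [1,4,7], [1,4,8], [1,5,6], [1,5,7], [2,4,6], [2,4,8], [2,6,7], [2,7,8], [3,4,5], [3,4,7], [3,5,8], [3,6,7], [4,5,6], [5,7,8]

Hence C_0 ≅ Z^8, C_1 ≅ Z^24, C_2 ≅ Z^16.

∂_1: C_1 → C_0 maps an edge to its endpoints' difference, ∂[p,q] = q − p. For instance
  ∂[2,7] = [7] − [2].
As a 8×24 matrix over Z this has rank 7, with invariant factors (1,1,1,1,1,1,1).

∂_2: C_2 → C_1 acts by ∂[p,q,r] = [q,r] − [p,r] + [p,q]. For instance
  ∂[2,6,7] = [6,7] − [2,7] + [2,6],
  ∂[3,6,7] = [6,7] − [3,7] + [3,6].
The 24×16 boundary matrix has rank 15 and Smith normal form diag(1,1,1,1,1,1,1,1,1,1,1,1,1,1,1).

Reading off H_k = ker ∂_k / im ∂_{k+1}:

  H_2: rank ker ∂_2 − rank ∂_3 = (16 − 15) − 0 = 1, and there is no ∂_3, so H_2 = Z.

(K is a triangulation of the torus T^2.)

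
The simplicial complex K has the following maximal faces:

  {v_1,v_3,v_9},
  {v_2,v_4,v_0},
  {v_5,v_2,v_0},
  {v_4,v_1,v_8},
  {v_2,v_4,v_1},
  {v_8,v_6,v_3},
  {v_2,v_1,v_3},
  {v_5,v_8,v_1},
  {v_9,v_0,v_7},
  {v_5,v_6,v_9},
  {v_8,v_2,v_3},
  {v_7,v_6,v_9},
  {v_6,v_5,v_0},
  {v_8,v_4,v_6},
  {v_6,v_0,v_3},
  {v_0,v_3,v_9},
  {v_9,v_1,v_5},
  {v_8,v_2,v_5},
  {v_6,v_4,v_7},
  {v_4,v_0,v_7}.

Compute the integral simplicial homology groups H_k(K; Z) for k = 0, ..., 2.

H_0 = Z,  H_1 = Z ⊕ Z_2,  H_2 = 0.

Order the vertices as v_0 < v_1 < v_2 < v_3 < v_4 < v_5 < v_6 < v_7 < v_8 < v_9. Listing each simplex with vertices in this order, K has dimension 2 with simplices:

  0-simplices (10): [v_0], [v_1], [v_2], [v_3], [v_4], [v_5], [v_6], [v_7], [v_8], [v_9]
  1-simplices (30): (30 of them)
  2-simplices (20): (20 of them)

giving chain groups C_0 ≅ Z^10, C_1 ≅ Z^30, C_2 ≅ Z^20.

∂_1: C_1 → C_0 maps an edge to its endpoints' difference, ∂[p,q] = q − p. For instance
  ∂[v_1,v_3] = [v_3] − [v_1].
As a 10×30 matrix over Z this has rank 9, with invariant factors (1,1,1,1,1,1,1,1,1).

The boundary map ∂_2: C_2 → C_1 acts by ∂[p,q,r] = [q,r] − [p,r] + [p,q]. For instance
  ∂[v_1,v_4,v_8] = [v_4,v_8] − [v_1,v_8] + [v_1,v_4],
  ∂[v_2,v_5,v_8] = [v_5,v_8] − [v_2,v_8] + [v_2,v_5].
This gives a 30×20 integer matrix of rank 20; reducing to Smith normal form yields diagonal entries (1,1,1,1,1,1,1,1,1,1,1,1,1,1,1,1,1,1,1,2).

Now H_k = ker ∂_k / im ∂_{k+1}, so:

  H_0: rank C_0 − rank ∂_1 = 10 − 9 = 1, and the invariant factors of ∂_1 are all 1, so H_0 ≅ Z.
  H_1: rank ker ∂_1 − rank ∂_2 = (30 − 9) − 20 = 1, and ∂_2 has invariant factor 2 > 1, so H_1 ≅ Z ⊕ Z_2.
  H_2: rank ker ∂_2 − rank ∂_3 = (20 − 20) − 0 = 0, and there is no ∂_3, so H_2 ≅ 0.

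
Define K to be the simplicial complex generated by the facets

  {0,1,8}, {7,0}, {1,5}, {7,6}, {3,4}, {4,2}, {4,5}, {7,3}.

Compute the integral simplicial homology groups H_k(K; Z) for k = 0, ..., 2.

H_0 = Z,  H_1 = Z,  H_2 = 0.

Order the vertices as 0 < 1 < 2 < 3 < 4 < 5 < 6 < 7 < 8. Listing each simplex with vertices in this order, K has dimension 2 with simplices:

  0-simplices (9): [0], [1], [2], [3], [4], [5], [6], [7], [8]
  1-simplices (10): [0,1], [0,7], [0,8], [1,5], [1,8], [2,4], [3,4], [3,7], [4,5], [6,7]
  2-simplices (1): [0,1,8]

so the chain groups are C_0 ≅ Z^9, C_1 ≅ Z^10, C_2 ≅ Z^1.

∂_1: C_1 → C_0 maps an edge to its endpoints' difference, ∂[p,q] = q − p. For instance
  ∂[0,1] = [1] − [0].
The 9×10 boundary matrix has rank 8 and Smith normal form diag(1,1,1,1,1,1,1,1).

∂_2: C_2 → C_1 maps a triangle to the signed sum of its edges. For instance
  ∂[0,1,8] = [1,8] − [0,8] + [0,1].
The resulting 10×1 matrix has rank 1, and its Smith normal form has invariant factors (1).

Reading off H_k = ker ∂_k / im ∂_{k+1}:

  H_0: rank C_0 − rank ∂_1 = 9 − 8 = 1, and the invariant factors of ∂_1 are all 1, so H_0 = Z.
  H_1: rank ker ∂_1 − rank ∂_2 = (10 − 8) − 1 = 1, and the invariant factors of ∂_2 are all 1, so H_1 = Z.
  H_2: rank ker ∂_2 − rank ∂_3 = (1 − 1) − 0 = 0, and there is no ∂_3, so H_2 = 0.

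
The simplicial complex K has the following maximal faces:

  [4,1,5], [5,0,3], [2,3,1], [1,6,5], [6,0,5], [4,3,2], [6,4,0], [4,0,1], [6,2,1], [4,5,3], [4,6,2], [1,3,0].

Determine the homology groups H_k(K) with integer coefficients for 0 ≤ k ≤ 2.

H_0 = Z,  H_1 = Z/2Z,  H_2 = 0.

Take the total order 0 < 1 < 2 < 3 < 4 < 5 < 6 on the vertex set. Then K (dimension 2) consists of the simplices:

  0-simplices (7): [0], [1], [2], [3], [4], [5], [6]
  1-simplices (18): [0,1], [0,3], [0,4], [0,5], [0,6], [1,2], [1,3], [1,4], [1,5], [1,6], [2,3], [2,4], [2,6], [3,4], [3,5], [4,5], [4,6], [5,6]
  2-simplices (12): [0,1,3], [0,1,4], [0,3,5], [0,4,6], [0,5,6], [1,2,3], [1,2,6], [1,4,5], [1,5,6], [2,3,4], [2,4,6], [3,4,5]

so the chain groups are C_0 ≅ Z^7, C_1 ≅ Z^18, C_2 ≅ Z^12.

The boundary map ∂_1: C_1 → C_0 maps an edge to its endpoints' difference, ∂[p,q] = q − p. For instance
  ∂[1,2] = [2] − [1].
As a 7×18 matrix over Z this has rank 6, with invariant factors (1,1,1,1,1,1).

Boundary ∂_2: C_2 → C_1 sends each 2-simplex [p,q,r] to [q,r] − [p,r] + [p,q]. For instance
  ∂[3,4,5] = [4,5] − [3,5] + [3,4],
  ∂[2,4,6] = [4,6] − [2,6] + [2,4].
As a 18×12 matrix over Z this has rank 12, with invariant factors (1,1,1,1,1,1,1,1,1,1,1,2).

Reading off H_k = ker ∂_k / im ∂_{k+1}:

  H_0: rank C_0 − rank ∂_1 = 7 − 6 = 1, and the invariant factors of ∂_1 are all 1, so H_0 = Z.
  H_1: rank ker ∂_1 − rank ∂_2 = (18 − 6) − 12 = 0, and ∂_2 has invariant factor 2 > 1, so H_1 = Z/2Z.
  H_2: rank ker ∂_2 − rank ∂_3 = (12 − 12) − 0 = 0, and there is no ∂_3, so H_2 = 0.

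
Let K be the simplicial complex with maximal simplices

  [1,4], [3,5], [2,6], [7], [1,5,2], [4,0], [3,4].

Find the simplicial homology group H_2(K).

H_2 ≅ 0.

Take the total order 0 < 1 < 2 < 3 < 4 < 5 < 6 < 7 on the vertex set. Then K (dimension 2) consists of the simplices:

  0-simplices (8): [0], [1], [2], [3], [4], [5], [6], [7]
  1-simplices (8): [0,4], [1,2], [1,4], [1,5], [2,5], [2,6], [3,4], [3,5]
  2-simplices (1): [1,2,5]

giving chain groups C_0 ≅ Z^8, C_1 ≅ Z^8, C_2 ≅ Z^1.

The boundary map ∂_1: C_1 → C_0 sends each edge [p,q] (with p < q) to q − p. For instance
  ∂[2,5] = [5] − [2].
The resulting 8×8 matrix has rank 6, and its Smith normal form has invariant factors (1,1,1,1,1,1).

The boundary map ∂_2: C_2 → C_1 maps a triangle to the signed sum of its edges. For instance
  ∂[1,2,5] = [2,5] − [1,5] + [1,2].
The resulting 8×1 matrix has rank 1, and its Smith normal form has invariant factors (1).

Computing H_k = (kernel of ∂_k) / (image of ∂_{k+1}):

  H_2: rank ker ∂_2 − rank ∂_3 = (1 − 1) − 0 = 0, and there is no ∂_3, so H_2 ≅ 0.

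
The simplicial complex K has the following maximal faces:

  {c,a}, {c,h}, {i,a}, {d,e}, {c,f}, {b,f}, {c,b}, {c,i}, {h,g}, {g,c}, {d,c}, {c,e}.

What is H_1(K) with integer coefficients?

Fix the vertex order a < b < c < d < e < f < g < h < i and write every simplex with vertices in increasing order. Then dim K = 1 and the simplices of K are:

  0-simplices (9): a, b, c, d, e, f, g, h, i
  1-simplices (12): ac, ai, bc, bf, cd, ce, cf, cg, ch, ci, de, gh

giving chain groups C_0 ≅ Z^9, C_1 ≅ Z^12.

The boundary map ∂_1: C_1 → C_0 is given by ∂[p,q] = [q] − [p]. For instance
  ∂cd = d − c.
As a 9×12 matrix over Z this has rank 8, with invariant factors (1,1,1,1,1,1,1,1).

Reading off H_k = ker ∂_k / im ∂_{k+1}:

  H_1: rank ker ∂_1 − rank ∂_2 = (12 − 8) − 0 = 4, and there is no ∂_2, so H_1 = Z^4.

(K is a triangulation of a wedge of 4 circles.)

H_1 ≅ Z^4.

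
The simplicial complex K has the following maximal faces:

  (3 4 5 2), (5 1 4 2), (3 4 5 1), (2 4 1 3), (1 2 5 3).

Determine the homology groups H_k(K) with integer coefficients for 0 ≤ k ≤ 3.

H_0 ≅ Z,  H_1 = 0,  H_2 = 0,  H_3 ≅ Z.

We work with the vertex ordering 1 < 2 < 3 < 4 < 5. The simplices of K, each written with vertices in increasing order, are:

  0-simplices (5): [1], [2], [3], [4], [5]
  1-simplices (10): [1,2], [1,3], [1,4], [1,5], [2,3], [2,4], [2,5], [3,4], [3,5], [4,5]
  2-simplices (10): [1,2,3], [1,2,4], [1,2,5], [1,3,4], [1,3,5], [1,4,5], [2,3,4], [2,3,5], [2,4,5], [3,4,5]
  3-simplices (5): [1,2,3,4], [1,2,3,5], [1,2,4,5], [1,3,4,5], [2,3,4,5]

so the chain groups are C_0 ≅ Z^5, C_1 ≅ Z^10, C_2 ≅ Z^10, C_3 ≅ Z^5.

∂_1: C_1 → C_0 is given by ∂[p,q] = [q] − [p].
As a 5×10 matrix over Z this has rank 4, with invariant factors (1,1,1,1).

∂_2: C_2 → C_1 sends each 2-simplex [p,q,r] to [q,r] − [p,r] + [p,q]. For instance
  ∂[1,2,3] = [2,3] − [1,3] + [1,2],
  ∂[1,2,5] = [2,5] − [1,5] + [1,2].
This gives a 10×10 integer matrix of rank 6; reducing to Smith normal form yields diagonal entries (1,1,1,1,1,1).

Boundary ∂_3: C_3 → C_2 sends each 3-simplex σ to the alternating sum Σ_i (−1)^i (σ with its i-th vertex removed). For instance
  ∂[1,2,4,5] = [2,4,5] − [1,4,5] + [1,2,5] − [1,2,4],
  ∂[2,3,4,5] = [3,4,5] − [2,4,5] + [2,3,5] − [2,3,4].
This gives a 10×5 integer matrix of rank 4; reducing to Smith normal form yields diagonal entries (1,1,1,1).

Now H_k = ker ∂_k / im ∂_{k+1}, so:

  H_0: rank C_0 − rank ∂_1 = 5 − 4 = 1, and the invariant factors of ∂_1 are all 1, so H_0 = Z.
  H_1: rank ker ∂_1 − rank ∂_2 = (10 − 4) − 6 = 0, and the invariant factors of ∂_2 are all 1, so H_1 = 0.
  H_2: rank ker ∂_2 − rank ∂_3 = (10 − 6) − 4 = 0, and the invariant factors of ∂_3 are all 1, so H_2 = 0.
  H_3: rank ker ∂_3 − rank ∂_4 = (5 − 4) − 0 = 1, and there is no ∂_4, so H_3 = Z.

As a check, the Euler characteristic is 5 − 10 + 10 − 5 = 0, which agrees with 1 − 0 + 0 − 1 = 0.
(K is a triangulation of the 3-sphere S^3.)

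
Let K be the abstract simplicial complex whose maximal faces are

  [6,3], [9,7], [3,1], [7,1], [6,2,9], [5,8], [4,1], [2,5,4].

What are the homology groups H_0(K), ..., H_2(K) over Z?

We work with the vertex ordering 1 < 2 < 3 < 4 < 5 < 6 < 7 < 8 < 9. The simplices of K, each written with vertices in increasing order, are:

  0-simplices (9): [1], [2], [3], [4], [5], [6], [7], [8], [9]
  1-simplices (12): [1,3], [1,4], [1,7], [2,4], [2,5], [2,6], [2,9], [3,6], [4,5], [5,8], [6,9], [7,9]
  2-simplices (2): [2,4,5], [2,6,9]

so the chain groups are C_0 ≅ Z^9, C_1 ≅ Z^12, C_2 ≅ Z^2.

∂_1: C_1 → C_0 maps an edge to its endpoints' difference, ∂[p,q] = q − p. For instance
  ∂[2,9] = [9] − [2].
The 9×12 boundary matrix has rank 8 and Smith normal form diag(1,1,1,1,1,1,1,1).

Boundary ∂_2: C_2 → C_1 acts by ∂[p,q,r] = [q,r] − [p,r] + [p,q]. For instance
  ∂[2,4,5] = [4,5] − [2,5] + [2,4],
  ∂[2,6,9] = [6,9] − [2,9] + [2,6].
The 12×2 boundary matrix has rank 2 and Smith normal form diag(1,1).

Computing H_k = (kernel of ∂_k) / (image of ∂_{k+1}):

  H_0: rank C_0 − rank ∂_1 = 9 − 8 = 1, and the invariant factors of ∂_1 are all 1, so H_0 ≅ Z.
  H_1: rank ker ∂_1 − rank ∂_2 = (12 − 8) − 2 = 2, and the invariant factors of ∂_2 are all 1, so H_1 ≅ Z^2.
  H_2: rank ker ∂_2 − rank ∂_3 = (2 − 2) − 0 = 0, and there is no ∂_3, so H_2 ≅ 0.

H_0 = Z,  H_1 = Z^2,  H_2 = 0.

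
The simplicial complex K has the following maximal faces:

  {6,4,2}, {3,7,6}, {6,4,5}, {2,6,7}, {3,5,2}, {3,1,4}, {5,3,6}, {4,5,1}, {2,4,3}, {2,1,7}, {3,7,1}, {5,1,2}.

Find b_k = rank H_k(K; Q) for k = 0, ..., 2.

b_0 = 1, b_1 = 0, b_2 = 0.

Take the total order 1 < 2 < 3 < 4 < 5 < 6 < 7 on the vertex set. Then K (dimension 2) consists of the simplices:

  0-simplices (7): [1], [2], [3], [4], [5], [6], [7]
  1-simplices (18): [1,2], [1,3], [1,4], [1,5], [1,7], [2,3], [2,4], [2,5], [2,6], [2,7], [3,4], [3,5], [3,6], [3,7], [4,5], [4,6], [5,6], [6,7]
  2-simplices (12): [1,2,5], [1,2,7], [1,3,4], [1,3,7], [1,4,5], [2,3,4], [2,3,5], [2,4,6], [2,6,7], [3,5,6], [3,6,7], [4,5,6]

Hence C_0 ≅ Z^7, C_1 ≅ Z^18, C_2 ≅ Z^12.

∂_1: C_1 → C_0 is given by ∂[p,q] = [q] − [p].
This gives a 7×18 integer matrix of rank 6; reducing to Smith normal form yields diagonal entries (1,1,1,1,1,1).

Boundary ∂_2: C_2 → C_1 maps a triangle to the signed sum of its edges. For instance
  ∂[1,3,7] = [3,7] − [1,7] + [1,3],
  ∂[1,4,5] = [4,5] − [1,5] + [1,4].
This gives a 18×12 integer matrix of rank 12; reducing to Smith normal form yields diagonal entries (1,1,1,1,1,1,1,1,1,1,1,2).

From H_k ≅ ker(∂_k) / im(∂_{k+1}) we obtain:

  H_0: rank C_0 − rank ∂_1 = 7 − 6 = 1, and the invariant factors of ∂_1 are all 1, so H_0 = Z.
  H_1: rank ker ∂_1 − rank ∂_2 = (18 − 6) − 12 = 0, and ∂_2 has invariant factor 2 > 1, so H_1 = Z/2.
  H_2: rank ker ∂_2 − rank ∂_3 = (12 − 12) − 0 = 0, and there is no ∂_3, so H_2 = 0.

As a check, the Euler characteristic is 7 − 18 + 12 = 1, which agrees with 1 − 0 + 0 = 1.
(K is a triangulation of the real projective plane RP^2.)

Hence the Betti numbers are b_0 = 1, b_1 = 0, b_2 = 0.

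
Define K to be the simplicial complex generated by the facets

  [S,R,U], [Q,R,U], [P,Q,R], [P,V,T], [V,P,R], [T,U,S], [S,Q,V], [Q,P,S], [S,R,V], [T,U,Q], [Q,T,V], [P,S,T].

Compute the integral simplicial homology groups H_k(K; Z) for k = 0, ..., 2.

We work with the vertex ordering P < Q < R < S < T < U < V. The simplices of K, each written with vertices in increasing order, are:

  0-simplices (7): P, Q, R, S, T, U, V
  1-simplices (18): PQ, PR, PS, PT, PV, QR, QS, QT, QU, QV, RS, RU, RV, ST, SU, SV, TU, TV
  2-simplices (12): PQR, PQS, PRV, PST, PTV, QRU, QSV, QTU, QTV, RSU, RSV, STU

Hence C_0 ≅ Z^7, C_1 ≅ Z^18, C_2 ≅ Z^12.

The boundary map ∂_1: C_1 → C_0 is given by ∂[p,q] = [q] − [p]. For instance
  ∂SV = V − S.
The 7×18 boundary matrix has rank 6 and Smith normal form diag(1,1,1,1,1,1).

Boundary ∂_2: C_2 → C_1 maps a triangle to the signed sum of its edges. For instance
  ∂RSV = SV − RV + RS,
  ∂PTV = TV − PV + PT.
The resulting 18×12 matrix has rank 12, and its Smith normal form has invariant factors (1,1,1,1,1,1,1,1,1,1,1,2).

Computing H_k = (kernel of ∂_k) / (image of ∂_{k+1}):

  H_0: rank C_0 − rank ∂_1 = 7 − 6 = 1, and the invariant factors of ∂_1 are all 1, so H_0 ≅ Z.
  H_1: rank ker ∂_1 − rank ∂_2 = (18 − 6) − 12 = 0, and ∂_2 has invariant factor 2 > 1, so H_1 ≅ Z/2.
  H_2: rank ker ∂_2 − rank ∂_3 = (12 − 12) − 0 = 0, and there is no ∂_3, so H_2 ≅ 0.

H_0 = Z,  H_1 = Z/2,  H_2 = 0.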